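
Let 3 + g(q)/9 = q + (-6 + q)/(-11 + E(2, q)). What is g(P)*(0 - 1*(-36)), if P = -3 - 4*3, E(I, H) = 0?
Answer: -57348/11 ≈ -5213.5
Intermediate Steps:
P = -15 (P = -3 - 12 = -15)
g(q) = -243/11 + 90*q/11 (g(q) = -27 + 9*(q + (-6 + q)/(-11 + 0)) = -27 + 9*(q + (-6 + q)/(-11)) = -27 + 9*(q + (-6 + q)*(-1/11)) = -27 + 9*(q + (6/11 - q/11)) = -27 + 9*(6/11 + 10*q/11) = -27 + (54/11 + 90*q/11) = -243/11 + 90*q/11)
g(P)*(0 - 1*(-36)) = (-243/11 + (90/11)*(-15))*(0 - 1*(-36)) = (-243/11 - 1350/11)*(0 + 36) = -1593/11*36 = -57348/11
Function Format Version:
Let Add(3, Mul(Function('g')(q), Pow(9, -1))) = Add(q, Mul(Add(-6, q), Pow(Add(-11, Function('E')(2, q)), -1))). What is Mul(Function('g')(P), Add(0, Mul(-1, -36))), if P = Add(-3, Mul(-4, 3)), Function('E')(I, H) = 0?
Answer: Rational(-57348, 11) ≈ -5213.5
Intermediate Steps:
P = -15 (P = Add(-3, -12) = -15)
Function('g')(q) = Add(Rational(-243, 11), Mul(Rational(90, 11), q)) (Function('g')(q) = Add(-27, Mul(9, Add(q, Mul(Add(-6, q), Pow(Add(-11, 0), -1))))) = Add(-27, Mul(9, Add(q, Mul(Add(-6, q), Pow(-11, -1))))) = Add(-27, Mul(9, Add(q, Mul(Add(-6, q), Rational(-1, 11))))) = Add(-27, Mul(9, Add(q, Add(Rational(6, 11), Mul(Rational(-1, 11), q))))) = Add(-27, Mul(9, Add(Rational(6, 11), Mul(Rational(10, 11), q)))) = Add(-27, Add(Rational(54, 11), Mul(Rational(90, 11), q))) = Add(Rational(-243, 11), Mul(Rational(90, 11), q)))
Mul(Function('g')(P), Add(0, Mul(-1, -36))) = Mul(Add(Rational(-243, 11), Mul(Rational(90, 11), -15)), Add(0, Mul(-1, -36))) = Mul(Add(Rational(-243, 11), Rational(-1350, 11)), Add(0, 36)) = Mul(Rational(-1593, 11), 36) = Rational(-57348, 11)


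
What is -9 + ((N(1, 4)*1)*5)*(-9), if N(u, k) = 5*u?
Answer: -234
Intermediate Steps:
-9 + ((N(1, 4)*1)*5)*(-9) = -9 + (((5*1)*1)*5)*(-9) = -9 + ((5*1)*5)*(-9) = -9 + (5*5)*(-9) = -9 + 25*(-9) = -9 - 225 = -234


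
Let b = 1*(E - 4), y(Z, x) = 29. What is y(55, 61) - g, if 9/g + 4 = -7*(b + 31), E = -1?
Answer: 1801/62 ≈ 29.048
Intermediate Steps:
b = -5 (b = 1*(-1 - 4) = 1*(-5) = -5)
g = -3/62 (g = 9/(-4 - 7*(-5 + 31)) = 9/(-4 - 7*26) = 9/(-4 - 182) = 9/(-186) = 9*(-1/186) = -3/62 ≈ -0.048387)
y(55, 61) - g = 29 - 1*(-3/62) = 29 + 3/62 = 1801/62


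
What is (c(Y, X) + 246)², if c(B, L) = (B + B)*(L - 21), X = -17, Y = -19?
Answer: 2856100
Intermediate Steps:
c(B, L) = 2*B*(-21 + L) (c(B, L) = (2*B)*(-21 + L) = 2*B*(-21 + L))
(c(Y, X) + 246)² = (2*(-19)*(-21 - 17) + 246)² = (2*(-19)*(-38) + 246)² = (1444 + 246)² = 1690² = 2856100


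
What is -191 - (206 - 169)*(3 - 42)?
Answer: 1252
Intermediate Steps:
-191 - (206 - 169)*(3 - 42) = -191 - 37*(-39) = -191 - 1*(-1443) = -191 + 1443 = 1252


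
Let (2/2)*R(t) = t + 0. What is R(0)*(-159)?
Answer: 0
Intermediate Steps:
R(t) = t (R(t) = t + 0 = t)
R(0)*(-159) = 0*(-159) = 0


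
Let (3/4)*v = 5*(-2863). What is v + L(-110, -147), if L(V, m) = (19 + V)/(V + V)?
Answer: -12596927/660 ≈ -19086.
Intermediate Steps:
L(V, m) = (19 + V)/(2*V) (L(V, m) = (19 + V)/((2*V)) = (19 + V)*(1/(2*V)) = (19 + V)/(2*V))
v = -57260/3 (v = 4*(5*(-2863))/3 = (4/3)*(-14315) = -57260/3 ≈ -19087.)
v + L(-110, -147) = -57260/3 + (1/2)*(19 - 110)/(-110) = -57260/3 + (1/2)*(-1/110)*(-91) = -57260/3 + 91/220 = -12596927/660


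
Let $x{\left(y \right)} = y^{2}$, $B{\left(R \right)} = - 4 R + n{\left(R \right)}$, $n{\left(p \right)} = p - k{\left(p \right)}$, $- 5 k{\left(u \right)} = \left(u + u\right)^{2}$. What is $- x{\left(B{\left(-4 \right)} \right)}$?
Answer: $- \frac{15376}{25} \approx -615.04$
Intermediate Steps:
$k{\left(u \right)} = - \frac{4 u^{2}}{5}$ ($k{\left(u \right)} = - \frac{\left(u + u\right)^{2}}{5} = - \frac{\left(2 u\right)^{2}}{5} = - \frac{4 u^{2}}{5}$)
$n{\left(p \right)} = p + \frac{4 p^{2}}{5}$ ($n{\left(p \right)} = p - - \frac{4 p^{2}}{5} = p + \frac{4 p^{2}}{5}$)
$B{\left(R \right)} = - 4 R + \frac{R \left(5 + 4 R\right)}{5}$
$- x{\left(B{\left(-4 \right)} \right)} = - \left(\frac{1}{5} \left(-4\right) \left(-15 + 4 \left(-4\right)\right)\right)^{2} = - \left(\frac{1}{5} \left(-4\right) \left(-15 - 16\right)\right)^{2} = - \left(\frac{1}{5} \left(-4\right) \left(-31\right)\right)^{2} = - \left(\frac{124}{5}\right)^{2} = \left(-1\right) \frac{15376}{25} = - \frac{15376}{25}$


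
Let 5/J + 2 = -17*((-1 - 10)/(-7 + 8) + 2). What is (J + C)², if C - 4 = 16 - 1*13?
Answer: 1127844/22801 ≈ 49.465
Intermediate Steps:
J = 5/151 (J = 5/(-2 - 17*((-1 - 10)/(-7 + 8) + 2)) = 5/(-2 - 17*(-11/1 + 2)) = 5/(-2 - 17*(-11*1 + 2)) = 5/(-2 - 17*(-11 + 2)) = 5/(-2 - 17*(-9)) = 5/(-2 + 153) = 5/151 ≈ 0.033113)
C = 7 (C = 4 + (16 - 1*13) = 4 + (16 - 13) = 4 + 3 = 7)
(J + C)² = (5/151 + 7)² = (1062/151)² = 1127844/22801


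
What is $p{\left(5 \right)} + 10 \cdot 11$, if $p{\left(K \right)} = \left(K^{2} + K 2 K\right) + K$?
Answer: $190$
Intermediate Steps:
$p{\left(K \right)} = K + 3 K^{2}$ ($p{\left(K \right)} = \left(K^{2} + 2 K K\right) + K = \left(K^{2} + 2 K^{2}\right) + K = 3 K^{2} + K = K + 3 K^{2}$)
$p{\left(5 \right)} + 10 \cdot 11 = 5 \left(1 + 3 \cdot 5\right) + 10 \cdot 11 = 5 \left(1 + 15\right) + 110 = 5 \cdot 16 + 110 = 80 + 110 = 190$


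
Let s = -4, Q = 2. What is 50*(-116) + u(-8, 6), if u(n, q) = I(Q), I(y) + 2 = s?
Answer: -5806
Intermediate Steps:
I(y) = -6 (I(y) = -2 - 4 = -6)
u(n, q) = -6
50*(-116) + u(-8, 6) = 50*(-116) - 6 = -5800 - 6 = -5806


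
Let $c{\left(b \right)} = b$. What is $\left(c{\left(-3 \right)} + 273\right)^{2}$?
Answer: $72900$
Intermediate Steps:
$\left(c{\left(-3 \right)} + 273\right)^{2} = \left(-3 + 273\right)^{2} = 270^{2} = 72900$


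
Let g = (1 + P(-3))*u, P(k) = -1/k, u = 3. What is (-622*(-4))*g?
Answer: 9952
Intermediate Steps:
g = 4 (g = (1 - 1/(-3))*3 = (1 - 1*(-⅓))*3 = (1 + ⅓)*3 = (4/3)*3 = 4)
(-622*(-4))*g = -622*(-4)*4 = 2488*4 = 9952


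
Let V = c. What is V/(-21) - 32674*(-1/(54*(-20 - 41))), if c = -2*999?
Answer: 982543/11529 ≈ 85.224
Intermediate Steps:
c = -1998
V = -1998
V/(-21) - 32674*(-1/(54*(-20 - 41))) = -1998/(-21) - 32674*(-1/(54*(-20 - 41))) = -1998*(-1/21) - 32674/((-54*(-61))) = 666/7 - 32674/3294 = 666/7 - 32674*1/3294 = 666/7 - 16337/1647 = 982543/11529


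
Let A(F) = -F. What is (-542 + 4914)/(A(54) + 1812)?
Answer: 2186/879 ≈ 2.4869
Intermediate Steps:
(-542 + 4914)/(A(54) + 1812) = (-542 + 4914)/(-1*54 + 1812) = 4372/(-54 + 1812) = 4372/1758 = 4372*(1/1758) = 2186/879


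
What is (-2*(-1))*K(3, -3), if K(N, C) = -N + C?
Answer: -12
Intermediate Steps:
K(N, C) = C - N
(-2*(-1))*K(3, -3) = (-2*(-1))*(-3 - 1*3) = 2*(-3 - 3) = 2*(-6) = -12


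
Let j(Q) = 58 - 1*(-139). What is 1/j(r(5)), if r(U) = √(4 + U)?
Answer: 1/197 ≈ 0.0050761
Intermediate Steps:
j(Q) = 197 (j(Q) = 58 + 139 = 197)
1/j(r(5)) = 1/197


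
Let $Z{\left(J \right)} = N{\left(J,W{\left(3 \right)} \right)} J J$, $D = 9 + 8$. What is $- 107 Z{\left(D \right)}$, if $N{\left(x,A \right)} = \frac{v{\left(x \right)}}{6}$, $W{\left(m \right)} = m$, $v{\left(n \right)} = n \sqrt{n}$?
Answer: $- \frac{525691 \sqrt{17}}{6} \approx -3.6125 \cdot 10^{5}$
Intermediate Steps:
$v{\left(n \right)} = n^{\frac{3}{2}}$
$D = 17$
$N{\left(x,A \right)} = \frac{x^{\frac{3}{2}}}{6}$
$Z{\left(J \right)} = \frac{J^{\frac{7}{2}}}{6}$ ($Z{\left(J \right)} = \frac{J^{\frac{3}{2}}}{6} J J = \frac{J^{\frac{5}{2}}}{6} J = \frac{J^{\frac{7}{2}}}{6}$)
$- 107 Z{\left(D \right)} = - 107 \frac{17^{\frac{7}{2}}}{6} = - 107 \frac{4913 \sqrt{17}}{6} = - \frac{525691 \sqrt{17}}{6}$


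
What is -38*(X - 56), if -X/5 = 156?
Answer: 31768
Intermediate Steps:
X = -780 (X = -5*156 = -780)
-38*(X - 56) = -38*(-780 - 56) = -38*(-836) = 31768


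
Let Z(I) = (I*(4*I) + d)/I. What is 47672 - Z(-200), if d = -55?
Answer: 1938869/40 ≈ 48472.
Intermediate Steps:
Z(I) = (-55 + 4*I²)/I (Z(I) = (I*(4*I) - 55)/I = (4*I² - 55)/I = (-55 + 4*I²)/I)
47672 - Z(-200) = 47672 - (-55/(-200) + 4*(-200)) = 47672 - (-55*(-1/200) - 800) = 47672 - (11/40 - 800) = 47672 - 1*(-31989/40) = 47672 + 31989/40 = 1938869/40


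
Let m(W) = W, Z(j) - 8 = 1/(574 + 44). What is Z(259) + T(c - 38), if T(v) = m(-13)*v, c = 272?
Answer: -1875011/618 ≈ -3034.0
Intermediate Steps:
Z(j) = 4945/618 (Z(j) = 8 + 1/(574 + 44) = 8 + 1/618 = 4945/618)
T(v) = -13*v
Z(259) + T(c - 38) = 4945/618 - 13*(272 - 38) = 4945/618 - 13*234 = 4945/618 - 3042 = -1875011/618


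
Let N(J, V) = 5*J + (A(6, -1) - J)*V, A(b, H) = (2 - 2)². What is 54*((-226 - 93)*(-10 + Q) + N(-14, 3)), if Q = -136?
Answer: 2513484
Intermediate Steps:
A(b, H) = 0 (A(b, H) = 0² = 0)
N(J, V) = 5*J - J*V (N(J, V) = 5*J + (0 - J)*V = 5*J + (-J)*V = 5*J - J*V)
54*((-226 - 93)*(-10 + Q) + N(-14, 3)) = 54*((-226 - 93)*(-10 - 136) - 14*(5 - 1*3)) = 54*(-319*(-146) - 14*(5 - 3)) = 54*(46574 - 14*2) = 54*(46574 - 28) = 54*46546 = 2513484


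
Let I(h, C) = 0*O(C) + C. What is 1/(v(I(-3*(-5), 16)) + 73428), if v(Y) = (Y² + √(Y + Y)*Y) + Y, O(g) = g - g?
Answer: 18425/1357920452 - 4*√2/339480113 ≈ 1.3552e-5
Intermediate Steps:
O(g) = 0
I(h, C) = C (I(h, C) = 0*0 + C = 0 + C = C)
v(Y) = Y + Y² + √2*Y^(3/2) (v(Y) = (Y² + √(2*Y)*Y) + Y = (Y² + (√2*√Y)*Y) + Y = (Y² + √2*Y^(3/2)) + Y = Y + Y² + √2*Y^(3/2))
1/(v(I(-3*(-5), 16)) + 73428) = 1/((16 + 16² + √2*16^(3/2)) + 73428) = 1/((16 + 256 + √2*64) + 73428) = 1/((16 + 256 + 64*√2) + 73428) = 1/((272 + 64*√2) + 73428) = 1/(73700 + 64*√2)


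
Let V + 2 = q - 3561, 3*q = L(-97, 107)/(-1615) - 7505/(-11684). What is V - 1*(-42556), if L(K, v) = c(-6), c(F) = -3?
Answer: 2207366112767/56608980 ≈ 38993.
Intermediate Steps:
L(K, v) = -3
q = 12155627/56608980 (q = (-3/(-1615) - 7505/(-11684))/3 = (-3*(-1/1615) - 7505*(-1/11684))/3 = (3/1615 + 7505/11684)/3 = (1/3)*(12155627/18869660) = 12155627/56608980 ≈ 0.21473)
V = -201685640113/56608980 (V = -2 + (12155627/56608980 - 3561) = -2 - 201572422153/56608980 = -201685640113/56608980 ≈ -3562.8)
V - 1*(-42556) = -201685640113/56608980 - 1*(-42556) = -201685640113/56608980 + 42556 = 2207366112767/56608980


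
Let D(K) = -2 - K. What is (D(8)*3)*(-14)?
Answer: 420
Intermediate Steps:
(D(8)*3)*(-14) = ((-2 - 1*8)*3)*(-14) = ((-2 - 8)*3)*(-14) = -10*3*(-14) = -30*(-14) = 420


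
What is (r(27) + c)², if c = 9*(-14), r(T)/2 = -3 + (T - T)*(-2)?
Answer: 17424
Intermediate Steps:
r(T) = -6 (r(T) = 2*(-3 + (T - T)*(-2)) = 2*(-3 + 0*(-2)) = 2*(-3 + 0) = 2*(-3) = -6)
c = -126
(r(27) + c)² = (-6 - 126)² = (-132)² = 17424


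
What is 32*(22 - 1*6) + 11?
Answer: 523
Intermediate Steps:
32*(22 - 1*6) + 11 = 32*(22 - 6) + 11 = 32*16 + 11 = 512 + 11 = 523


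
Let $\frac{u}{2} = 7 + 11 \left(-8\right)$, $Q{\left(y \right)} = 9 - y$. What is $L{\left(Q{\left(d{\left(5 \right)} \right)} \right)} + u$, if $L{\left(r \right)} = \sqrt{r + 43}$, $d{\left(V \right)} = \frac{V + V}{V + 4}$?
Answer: $-162 + \frac{\sqrt{458}}{3} \approx -154.87$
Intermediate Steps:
$d{\left(V \right)} = \frac{2 V}{4 + V}$
$u = -162$ ($u = 2 \left(7 + 11 \left(-8\right)\right) = 2 \left(7 - 88\right) = 2 \left(-81\right) = -162$)
$L{\left(r \right)} = \sqrt{43 + r}$
$L{\left(Q{\left(d{\left(5 \right)} \right)} \right)} + u = \sqrt{43 + \left(9 - 2 \cdot 5 \frac{1}{4 + 5}\right)} - 162 = \sqrt{43 + \left(9 - 2 \cdot 5 \cdot \frac{1}{9}\right)} - 162 = \sqrt{43 + \left(9 - \frac{10}{9}\right)} - 162 = \sqrt{43 + \frac{71}{9}} - 162 = \sqrt{\frac{458}{9}} - 162 = \frac{\sqrt{458}}{3} - 162 = -162 + \frac{\sqrt{458}}{3}$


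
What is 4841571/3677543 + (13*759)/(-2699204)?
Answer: 13032101492703/9926438775772 ≈ 1.3129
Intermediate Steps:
4841571/3677543 + (13*759)/(-2699204) = 4841571*(1/3677543) + 9867*(-1/2699204) = 4841571/3677543 - 9867/2699204 = 13032101492703/9926438775772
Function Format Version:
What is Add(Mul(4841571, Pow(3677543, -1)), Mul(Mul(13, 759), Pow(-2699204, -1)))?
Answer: Rational(13032101492703, 9926438775772) ≈ 1.3129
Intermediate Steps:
Add(Mul(4841571, Pow(3677543, -1)), Mul(Mul(13, 759), Pow(-2699204, -1))) = Add(Mul(4841571, Rational(1, 3677543)), Mul(9867, Rational(-1, 2699204))) = Add(Rational(4841571, 3677543), Rational(-9867, 2699204)) = Rational(13032101492703, 9926438775772)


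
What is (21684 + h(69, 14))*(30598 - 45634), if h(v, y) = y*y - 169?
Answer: -326446596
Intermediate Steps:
h(v, y) = -169 + y**2 (h(v, y) = y**2 - 169 = -169 + y**2)
(21684 + h(69, 14))*(30598 - 45634) = (21684 + (-169 + 14**2))*(30598 - 45634) = (21684 + (-169 + 196))*(-15036) = (21684 + 27)*(-15036) = 21711*(-15036) = -326446596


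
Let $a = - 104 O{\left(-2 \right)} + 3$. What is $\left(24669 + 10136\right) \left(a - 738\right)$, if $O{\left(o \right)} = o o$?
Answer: $-40060555$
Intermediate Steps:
$O{\left(o \right)} = o^{2}$
$a = -413$ ($a = - 104 \left(-2\right)^{2} + 3 = \left(-104\right) 4 + 3 = -416 + 3 = -413$)
$\left(24669 + 10136\right) \left(a - 738\right) = \left(24669 + 10136\right) \left(-413 - 738\right) = 34805 \left(-1151\right) = -40060555$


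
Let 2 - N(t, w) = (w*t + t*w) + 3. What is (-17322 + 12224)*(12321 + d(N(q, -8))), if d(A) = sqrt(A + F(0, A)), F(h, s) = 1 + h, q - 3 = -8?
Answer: -62812458 - 20392*I*sqrt(5) ≈ -6.2812e+7 - 45598.0*I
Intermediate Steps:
q = -5 (q = 3 - 8 = -5)
N(t, w) = -1 - 2*t*w (N(t, w) = 2 - ((w*t + t*w) + 3) = 2 - ((t*w + t*w) + 3) = 2 - (2*t*w + 3) = 2 - (3 + 2*t*w) = 2 + (-3 - 2*t*w) = -1 - 2*t*w)
d(A) = sqrt(1 + A) (d(A) = sqrt(A + (1 + 0)) = sqrt(A + 1) = sqrt(1 + A))
(-17322 + 12224)*(12321 + d(N(q, -8))) = (-17322 + 12224)*(12321 + sqrt(1 + (-1 - 2*(-5)*(-8)))) = -5098*(12321 + sqrt(1 + (-1 - 80))) = -5098*(12321 + sqrt(1 - 81)) = -5098*(12321 + sqrt(-80)) = -5098*(12321 + 4*I*sqrt(5)) = -62812458 - 20392*I*sqrt(5)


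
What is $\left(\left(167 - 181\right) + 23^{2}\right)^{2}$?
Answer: $265225$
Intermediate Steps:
$\left(\left(167 - 181\right) + 23^{2}\right)^{2} = \left(\left(167 - 181\right) + 529\right)^{2} = \left(-14 + 529\right)^{2} = 515^{2} = 265225$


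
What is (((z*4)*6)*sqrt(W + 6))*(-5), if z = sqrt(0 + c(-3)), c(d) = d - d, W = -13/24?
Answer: 0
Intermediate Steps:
W = -13/24 (W = -13*1/24 = -13/24 ≈ -0.54167)
c(d) = 0
z = 0 (z = sqrt(0 + 0) = sqrt(0) = 0)
(((z*4)*6)*sqrt(W + 6))*(-5) = (((0*4)*6)*sqrt(-13/24 + 6))*(-5) = ((0*6)*sqrt(131/24))*(-5) = (0*(sqrt(786)/12))*(-5) = 0*(-5) = 0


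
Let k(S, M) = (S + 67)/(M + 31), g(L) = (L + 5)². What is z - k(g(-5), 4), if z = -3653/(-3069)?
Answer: -77768/107415 ≈ -0.72400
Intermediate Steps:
z = 3653/3069 (z = -3653*(-1/3069) = 3653/3069 ≈ 1.1903)
g(L) = (5 + L)²
k(S, M) = (67 + S)/(31 + M)
z - k(g(-5), 4) = 3653/3069 - (67 + (5 - 5)²)/(31 + 4) = 3653/3069 - (67 + 0²)/35 = 3653/3069 - (67 + 0)/35 = 3653/3069 - 67/35 = -77768/107415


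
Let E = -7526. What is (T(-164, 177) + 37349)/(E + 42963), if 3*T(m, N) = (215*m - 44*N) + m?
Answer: 22945/35437 ≈ 0.64749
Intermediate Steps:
T(m, N) = 72*m - 44*N/3 (T(m, N) = ((215*m - 44*N) + m)/3 = ((-44*N + 215*m) + m)/3 = (-44*N + 216*m)/3 = 72*m - 44*N/3)
(T(-164, 177) + 37349)/(E + 42963) = ((72*(-164) - 44/3*177) + 37349)/(-7526 + 42963) = ((-11808 - 2596) + 37349)/35437 = (-14404 + 37349)*(1/35437) = 22945*(1/35437) = 22945/35437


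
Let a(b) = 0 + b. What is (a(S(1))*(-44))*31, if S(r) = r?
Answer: -1364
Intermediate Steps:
a(b) = b
(a(S(1))*(-44))*31 = (1*(-44))*31 = -44*31 = -1364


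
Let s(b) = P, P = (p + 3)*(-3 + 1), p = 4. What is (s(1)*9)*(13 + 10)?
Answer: -2898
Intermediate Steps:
P = -14 (P = (4 + 3)*(-3 + 1) = 7*(-2) = -14)
s(b) = -14
(s(1)*9)*(13 + 10) = (-14*9)*(13 + 10) = -126*23 = -2898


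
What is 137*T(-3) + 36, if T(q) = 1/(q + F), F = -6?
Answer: 187/9 ≈ 20.778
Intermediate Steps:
T(q) = 1/(-6 + q) (T(q) = 1/(q - 6) = 1/(-6 + q))
137*T(-3) + 36 = 137/(-6 - 3) + 36 = 137/(-9) + 36 = 137*(-1/9) + 36 = -137/9 + 36 = 187/9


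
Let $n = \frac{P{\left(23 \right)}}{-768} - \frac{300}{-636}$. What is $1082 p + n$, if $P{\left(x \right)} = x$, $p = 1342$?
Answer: $\frac{59104016957}{40704} \approx 1.452 \cdot 10^{6}$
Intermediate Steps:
$n = \frac{17981}{40704}$ ($n = \frac{23}{-768} - \frac{300}{-636} = 23 \left(- \frac{1}{768}\right) - - \frac{25}{53} = - \frac{23}{768} + \frac{25}{53} = \frac{17981}{40704} \approx 0.44175$)
$1082 p + n = 1082 \cdot 1342 + \frac{17981}{40704} = 1452044 + \frac{17981}{40704} = \frac{59104016957}{40704}$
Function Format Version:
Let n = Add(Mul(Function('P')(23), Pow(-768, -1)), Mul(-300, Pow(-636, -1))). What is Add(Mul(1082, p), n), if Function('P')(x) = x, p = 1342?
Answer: Rational(59104016957, 40704) ≈ 1.4520e+6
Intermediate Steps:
n = Rational(17981, 40704) (n = Add(Mul(23, Pow(-768, -1)), Mul(-300, Pow(-636, -1))) = Add(Mul(23, Rational(-1, 768)), Mul(-300, Rational(-1, 636))) = Add(Rational(-23, 768), Rational(25, 53)) = Rational(17981, 40704) ≈ 0.44175)
Add(Mul(1082, p), n) = Add(Mul(1082, 1342), Rational(17981, 40704)) = Add(1452044, Rational(17981, 40704)) = Rational(59104016957, 40704)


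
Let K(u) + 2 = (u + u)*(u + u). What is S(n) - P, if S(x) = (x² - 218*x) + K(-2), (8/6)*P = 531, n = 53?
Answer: -36517/4 ≈ -9129.3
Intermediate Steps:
K(u) = -2 + 4*u² (K(u) = -2 + (u + u)*(u + u) = -2 + (2*u)*(2*u) = -2 + 4*u²)
P = 1593/4 (P = (¾)*531 = 1593/4 ≈ 398.25)
S(x) = 14 + x² - 218*x (S(x) = (x² - 218*x) + (-2 + 4*(-2)²) = (x² - 218*x) + (-2 + 4*4) = (x² - 218*x) + (-2 + 16) = (x² - 218*x) + 14 = 14 + x² - 218*x)
S(n) - P = (14 + 53² - 218*53) - 1*1593/4 = (14 + 2809 - 11554) - 1593/4 = -8731 - 1593/4 = -36517/4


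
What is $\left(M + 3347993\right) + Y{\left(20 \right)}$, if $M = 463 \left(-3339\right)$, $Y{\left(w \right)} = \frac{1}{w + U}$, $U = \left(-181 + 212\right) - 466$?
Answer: $\frac{747844939}{415} \approx 1.802 \cdot 10^{6}$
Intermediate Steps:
$U = -435$ ($U = 31 - 466 = -435$)
$Y{\left(w \right)} = \frac{1}{-435 + w}$ ($Y{\left(w \right)} = \frac{1}{w - 435} = \frac{1}{-435 + w}$)
$M = -1545957$
$\left(M + 3347993\right) + Y{\left(20 \right)} = \left(-1545957 + 3347993\right) + \frac{1}{-435 + 20} = 1802036 + \frac{1}{-415} = 1802036 - \frac{1}{415} = \frac{747844939}{415}$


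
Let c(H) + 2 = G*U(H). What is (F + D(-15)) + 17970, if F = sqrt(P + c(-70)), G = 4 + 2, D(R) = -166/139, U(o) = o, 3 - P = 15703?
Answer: 2497664/139 + I*sqrt(16122) ≈ 17969.0 + 126.97*I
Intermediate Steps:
P = -15700 (P = 3 - 1*15703 = 3 - 15703 = -15700)
D(R) = -166/139 (D(R) = -166*1/139 = -166/139)
G = 6
c(H) = -2 + 6*H
F = I*sqrt(16122) (F = sqrt(-15700 + (-2 + 6*(-70))) = sqrt(-15700 + (-2 - 420)) = sqrt(-15700 - 422) = sqrt(-16122) = I*sqrt(16122) ≈ 126.97*I)
(F + D(-15)) + 17970 = (I*sqrt(16122) - 166/139) + 17970 = (-166/139 + I*sqrt(16122)) + 17970 = 2497664/139 + I*sqrt(16122)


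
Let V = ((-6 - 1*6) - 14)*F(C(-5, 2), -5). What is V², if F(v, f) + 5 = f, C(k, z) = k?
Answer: 67600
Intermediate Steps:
F(v, f) = -5 + f
V = 260 (V = ((-6 - 1*6) - 14)*(-5 - 5) = ((-6 - 6) - 14)*(-10) = (-12 - 14)*(-10) = -26*(-10) = 260)
V² = 260² = 67600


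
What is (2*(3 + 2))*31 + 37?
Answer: 347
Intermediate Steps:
(2*(3 + 2))*31 + 37 = (2*5)*31 + 37 = 10*31 + 37 = 310 + 37 = 347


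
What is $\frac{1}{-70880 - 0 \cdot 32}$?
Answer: $- \frac{1}{70880} \approx -1.4108 \cdot 10^{-5}$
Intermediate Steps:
$\frac{1}{-70880 - 0 \cdot 32} = \frac{1}{-70880 - 0} = \frac{1}{-70880 + 0} = \frac{1}{-70880} = - \frac{1}{70880}$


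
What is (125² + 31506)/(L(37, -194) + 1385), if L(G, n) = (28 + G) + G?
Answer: 47131/1487 ≈ 31.695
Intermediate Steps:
L(G, n) = 28 + 2*G
(125² + 31506)/(L(37, -194) + 1385) = (125² + 31506)/((28 + 2*37) + 1385) = (15625 + 31506)/((28 + 74) + 1385) = 47131/(102 + 1385) = 47131/1487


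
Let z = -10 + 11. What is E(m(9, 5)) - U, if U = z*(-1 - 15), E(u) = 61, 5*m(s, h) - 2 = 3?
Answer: 77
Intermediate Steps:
z = 1
m(s, h) = 1 (m(s, h) = 2/5 + (1/5)*3 = 2/5 + 3/5 = 1)
U = -16 (U = 1*(-1 - 15) = 1*(-16) = -16)
E(m(9, 5)) - U = 61 - 1*(-16) = 61 + 16 = 77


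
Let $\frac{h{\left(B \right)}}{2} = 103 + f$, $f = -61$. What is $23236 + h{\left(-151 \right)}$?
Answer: $23320$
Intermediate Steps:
$h{\left(B \right)} = 84$ ($h{\left(B \right)} = 2 \left(103 - 61\right) = 2 \cdot 42 = 84$)
$23236 + h{\left(-151 \right)} = 23236 + 84 = 23320$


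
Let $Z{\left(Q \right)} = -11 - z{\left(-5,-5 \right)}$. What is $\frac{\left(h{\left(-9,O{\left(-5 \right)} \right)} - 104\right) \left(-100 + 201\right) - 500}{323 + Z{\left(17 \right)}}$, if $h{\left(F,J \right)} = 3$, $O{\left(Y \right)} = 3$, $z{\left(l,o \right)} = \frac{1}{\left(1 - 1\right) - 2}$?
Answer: $- \frac{21402}{625} \approx -34.243$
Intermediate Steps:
$z{\left(l,o \right)} = - \frac{1}{2}$ ($z{\left(l,o \right)} = \frac{1}{\left(1 - 1\right) - 2} = \frac{1}{0 - 2} = \frac{1}{-2} = - \frac{1}{2}$)
$Z{\left(Q \right)} = - \frac{21}{2}$ ($Z{\left(Q \right)} = -11 - - \frac{1}{2} = -11 + \frac{1}{2} = - \frac{21}{2}$)
$\frac{\left(h{\left(-9,O{\left(-5 \right)} \right)} - 104\right) \left(-100 + 201\right) - 500}{323 + Z{\left(17 \right)}} = \frac{\left(3 - 104\right) \left(-100 + 201\right) - 500}{323 - \frac{21}{2}} = \frac{\left(-101\right) 101 - 500}{\frac{625}{2}} = \left(-10201 - 500\right) \frac{2}{625} = \left(-10701\right) \frac{2}{625} = - \frac{21402}{625}$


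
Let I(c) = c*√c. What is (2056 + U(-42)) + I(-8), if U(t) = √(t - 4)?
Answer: 2056 + I*√46 - 16*I*√2 ≈ 2056.0 - 15.845*I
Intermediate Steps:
I(c) = c^(3/2)
U(t) = √(-4 + t)
(2056 + U(-42)) + I(-8) = (2056 + √(-4 - 42)) + (-8)^(3/2) = (2056 + √(-46)) - 16*I*√2 = (2056 + I*√46) - 16*I*√2 = 2056 + I*√46 - 16*I*√2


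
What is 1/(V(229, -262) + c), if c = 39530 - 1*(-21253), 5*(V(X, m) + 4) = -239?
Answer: 5/303656 ≈ 1.6466e-5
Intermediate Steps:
V(X, m) = -259/5 (V(X, m) = -4 + (1/5)*(-239) = -4 - 239/5 = -259/5)
c = 60783 (c = 39530 + 21253 = 60783)
1/(V(229, -262) + c) = 1/(-259/5 + 60783) = 1/(303656/5) = 5/303656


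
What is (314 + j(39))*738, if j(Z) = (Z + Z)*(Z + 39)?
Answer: 4721724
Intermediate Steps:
j(Z) = 2*Z*(39 + Z) (j(Z) = (2*Z)*(39 + Z) = 2*Z*(39 + Z))
(314 + j(39))*738 = (314 + 2*39*(39 + 39))*738 = (314 + 2*39*78)*738 = (314 + 6084)*738 = 6398*738 = 4721724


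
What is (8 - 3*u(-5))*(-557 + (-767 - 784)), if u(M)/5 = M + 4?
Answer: -48484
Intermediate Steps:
u(M) = 20 + 5*M (u(M) = 5*(M + 4) = 5*(4 + M) = 20 + 5*M)
(8 - 3*u(-5))*(-557 + (-767 - 784)) = (8 - 3*(20 + 5*(-5)))*(-557 + (-767 - 784)) = (8 - 3*(20 - 25))*(-557 - 1551) = (8 - 3*(-5))*(-2108) = (8 + 15)*(-2108) = 23*(-2108) = -48484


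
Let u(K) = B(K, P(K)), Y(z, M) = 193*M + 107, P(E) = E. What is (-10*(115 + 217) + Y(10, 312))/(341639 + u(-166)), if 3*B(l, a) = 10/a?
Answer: 14193747/85068106 ≈ 0.16685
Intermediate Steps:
B(l, a) = 10/(3*a) (B(l, a) = (10/a)/3 = 10/(3*a))
Y(z, M) = 107 + 193*M
u(K) = 10/(3*K)
(-10*(115 + 217) + Y(10, 312))/(341639 + u(-166)) = (-10*(115 + 217) + (107 + 193*312))/(341639 + (10/3)/(-166)) = (-10*332 + (107 + 60216))/(341639 + (10/3)*(-1/166)) = (-3320 + 60323)/(341639 - 5/249) = 57003/(85068106/249) = 57003*(249/85068106) = 14193747/85068106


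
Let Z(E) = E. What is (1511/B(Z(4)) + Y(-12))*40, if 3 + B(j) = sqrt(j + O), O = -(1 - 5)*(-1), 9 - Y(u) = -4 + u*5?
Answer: -51680/3 ≈ -17227.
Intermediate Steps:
Y(u) = 13 - 5*u (Y(u) = 9 - (-4 + u*5) = 9 - (-4 + 5*u) = 9 + (4 - 5*u) = 13 - 5*u)
O = -4 (O = -(-4)*(-1) = -1*4 = -4)
B(j) = -3 + sqrt(-4 + j) (B(j) = -3 + sqrt(j - 4) = -3 + sqrt(-4 + j))
(1511/B(Z(4)) + Y(-12))*40 = (1511/(-3 + sqrt(-4 + 4)) + (13 - 5*(-12)))*40 = (1511/(-3 + sqrt(0)) + (13 + 60))*40 = (1511/(-3 + 0) + 73)*40 = (1511/(-3) + 73)*40 = (1511*(-1/3) + 73)*40 = (-1511/3 + 73)*40 = -1292/3*40 = -51680/3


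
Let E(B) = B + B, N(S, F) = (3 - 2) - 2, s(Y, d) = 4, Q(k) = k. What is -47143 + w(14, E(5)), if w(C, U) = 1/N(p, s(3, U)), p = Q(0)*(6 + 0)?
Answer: -47144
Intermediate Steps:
p = 0 (p = 0*(6 + 0) = 0*6 = 0)
N(S, F) = -1 (N(S, F) = 1 - 2 = -1)
E(B) = 2*B
w(C, U) = -1 (w(C, U) = 1/(-1) = -1)
-47143 + w(14, E(5)) = -47143 - 1 = -47144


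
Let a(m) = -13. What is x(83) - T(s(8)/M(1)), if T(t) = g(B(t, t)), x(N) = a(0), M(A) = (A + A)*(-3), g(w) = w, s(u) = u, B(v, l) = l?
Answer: -35/3 ≈ -11.667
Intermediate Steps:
M(A) = -6*A (M(A) = (2*A)*(-3) = -6*A)
x(N) = -13
T(t) = t
x(83) - T(s(8)/M(1)) = -13 - 8/((-6*1)) = -13 - 8/(-6) = -13 - 8*(-1)/6 = -13 - 1*(-4/3) = -13 + 4/3 = -35/3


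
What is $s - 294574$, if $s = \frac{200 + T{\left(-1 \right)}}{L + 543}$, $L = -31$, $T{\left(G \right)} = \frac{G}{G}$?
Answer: $- \frac{150821687}{512} \approx -2.9457 \cdot 10^{5}$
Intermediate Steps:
$T{\left(G \right)} = 1$
$s = \frac{201}{512}$ ($s = \frac{200 + 1}{-31 + 543} = \frac{201}{512} \approx 0.39258$)
$s - 294574 = \frac{201}{512} - 294574 = - \frac{150821687}{512}$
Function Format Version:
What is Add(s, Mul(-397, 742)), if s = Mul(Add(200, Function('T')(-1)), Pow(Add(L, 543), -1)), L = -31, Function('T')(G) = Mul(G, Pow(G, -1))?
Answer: Rational(-150821687, 512) ≈ -2.9457e+5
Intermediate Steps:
Function('T')(G) = 1
s = Rational(201, 512) (s = Mul(Add(200, 1), Pow(Add(-31, 543), -1)) = Mul(201, Pow(512, -1)) = Mul(201, Rational(1, 512)) = Rational(201, 512) ≈ 0.39258)
Add(s, Mul(-397, 742)) = Add(Rational(201, 512), Mul(-397, 742)) = Add(Rational(201, 512), -294574) = Rational(-150821687, 512)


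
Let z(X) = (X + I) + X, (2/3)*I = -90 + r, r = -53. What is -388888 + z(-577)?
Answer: -780513/2 ≈ -3.9026e+5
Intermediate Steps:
I = -429/2 (I = 3*(-90 - 53)/2 = (3/2)*(-143) = -429/2 ≈ -214.50)
z(X) = -429/2 + 2*X (z(X) = (X - 429/2) + X = (-429/2 + X) + X = -429/2 + 2*X)
-388888 + z(-577) = -388888 + (-429/2 + 2*(-577)) = -388888 + (-429/2 - 1154) = -388888 - 2737/2 = -780513/2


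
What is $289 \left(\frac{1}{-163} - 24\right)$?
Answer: $- \frac{1130857}{163} \approx -6937.8$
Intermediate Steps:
$289 \left(\frac{1}{-163} - 24\right) = 289 \left(- \frac{1}{163} - 24\right) = 289 \left(- \frac{3913}{163}\right) = - \frac{1130857}{163}$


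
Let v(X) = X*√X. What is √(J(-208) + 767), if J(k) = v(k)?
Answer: √(767 - 832*I*√13) ≈ 43.951 - 34.127*I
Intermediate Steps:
v(X) = X^(3/2)
J(k) = k^(3/2)
√(J(-208) + 767) = √((-208)^(3/2) + 767) = √(-832*I*√13 + 767) = √(767 - 832*I*√13)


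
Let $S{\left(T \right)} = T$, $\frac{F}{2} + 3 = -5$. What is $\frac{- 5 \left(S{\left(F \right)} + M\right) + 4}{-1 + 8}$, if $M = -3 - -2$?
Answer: $\frac{89}{7} \approx 12.714$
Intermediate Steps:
$F = -16$ ($F = -6 + 2 \left(-5\right) = -6 - 10 = -16$)
$M = -1$ ($M = -3 + 2 = -1$)
$\frac{- 5 \left(S{\left(F \right)} + M\right) + 4}{-1 + 8} = \frac{- 5 \left(-16 - 1\right) + 4}{-1 + 8} = \frac{\left(-5\right) \left(-17\right) + 4}{7} = \frac{85 + 4}{7} = \frac{1}{7} \cdot 89 = \frac{89}{7}$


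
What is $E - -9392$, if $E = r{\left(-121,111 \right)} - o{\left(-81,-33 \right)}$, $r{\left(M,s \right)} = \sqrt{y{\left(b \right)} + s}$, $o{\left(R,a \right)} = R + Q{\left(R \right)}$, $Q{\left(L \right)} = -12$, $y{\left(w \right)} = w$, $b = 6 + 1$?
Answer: $9485 + \sqrt{118} \approx 9495.9$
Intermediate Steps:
$b = 7$
$o{\left(R,a \right)} = -12 + R$ ($o{\left(R,a \right)} = R - 12 = -12 + R$)
$r{\left(M,s \right)} = \sqrt{7 + s}$
$E = 93 + \sqrt{118}$ ($E = \sqrt{7 + 111} - \left(-12 - 81\right) = \sqrt{118} - -93 = \sqrt{118} + 93 = 93 + \sqrt{118} \approx 103.86$)
$E - -9392 = \left(93 + \sqrt{118}\right) - -9392 = \left(93 + \sqrt{118}\right) + 9392 = 9485 + \sqrt{118}$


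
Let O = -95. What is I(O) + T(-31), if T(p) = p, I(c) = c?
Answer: -126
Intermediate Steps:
I(O) + T(-31) = -95 - 31 = -126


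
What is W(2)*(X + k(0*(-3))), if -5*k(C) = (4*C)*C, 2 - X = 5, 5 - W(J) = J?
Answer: -9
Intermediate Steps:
W(J) = 5 - J
X = -3 (X = 2 - 1*5 = 2 - 5 = -3)
k(C) = -4*C²/5 (k(C) = -4*C*C/5 = -4*C²/5)
W(2)*(X + k(0*(-3))) = (5 - 1*2)*(-3 - 4*(0*(-3))²/5) = (5 - 2)*(-3 - ⅘*0²) = 3*(-3 - ⅘*0) = 3*(-3 + 0) = 3*(-3) = -9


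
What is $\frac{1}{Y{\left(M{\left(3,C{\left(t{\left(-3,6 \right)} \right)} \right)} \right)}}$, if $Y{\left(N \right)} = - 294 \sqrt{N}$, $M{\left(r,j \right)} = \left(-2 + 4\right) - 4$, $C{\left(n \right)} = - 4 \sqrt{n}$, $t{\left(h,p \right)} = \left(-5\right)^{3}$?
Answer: $\frac{i \sqrt{2}}{588} \approx 0.0024051 i$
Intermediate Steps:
$t{\left(h,p \right)} = -125$
$M{\left(r,j \right)} = -2$ ($M{\left(r,j \right)} = 2 - 4 = -2$)
$\frac{1}{Y{\left(M{\left(3,C{\left(t{\left(-3,6 \right)} \right)} \right)} \right)}} = \frac{1}{\left(-294\right) \sqrt{-2}} = \frac{1}{\left(-294\right) i \sqrt{2}} = \frac{i \sqrt{2}}{588}$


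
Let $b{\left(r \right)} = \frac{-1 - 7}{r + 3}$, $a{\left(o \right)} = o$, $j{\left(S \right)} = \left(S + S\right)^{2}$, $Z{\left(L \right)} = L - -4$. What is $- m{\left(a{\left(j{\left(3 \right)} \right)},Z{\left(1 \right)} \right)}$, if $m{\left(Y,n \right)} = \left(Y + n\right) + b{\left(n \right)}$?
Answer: $-40$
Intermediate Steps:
$Z{\left(L \right)} = 4 + L$ ($Z{\left(L \right)} = L + 4 = 4 + L$)
$j{\left(S \right)} = 4 S^{2}$ ($j{\left(S \right)} = \left(2 S\right)^{2} = 4 S^{2}$)
$b{\left(r \right)} = - \frac{8}{3 + r}$
$m{\left(Y,n \right)} = Y + n - \frac{8}{3 + n}$ ($m{\left(Y,n \right)} = \left(Y + n\right) - \frac{8}{3 + n} = Y + n - \frac{8}{3 + n}$)
$- m{\left(a{\left(j{\left(3 \right)} \right)},Z{\left(1 \right)} \right)} = - \frac{-8 + \left(3 + \left(4 + 1\right)\right) \left(4 \cdot 3^{2} + \left(4 + 1\right)\right)}{3 + \left(4 + 1\right)} = - \frac{-8 + \left(3 + 5\right) \left(4 \cdot 9 + 5\right)}{3 + 5} = - \frac{-8 + 8 \left(36 + 5\right)}{8} = - \frac{-8 + 8 \cdot 41}{8} = - \frac{-8 + 328}{8} = - \frac{320}{8} = \left(-1\right) 40 = -40$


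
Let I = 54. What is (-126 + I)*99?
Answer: -7128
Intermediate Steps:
(-126 + I)*99 = (-126 + 54)*99 = -72*99 = -7128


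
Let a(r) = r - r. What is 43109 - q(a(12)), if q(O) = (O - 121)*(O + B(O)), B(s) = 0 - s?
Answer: 43109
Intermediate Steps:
B(s) = -s
a(r) = 0
q(O) = 0 (q(O) = (O - 121)*(O - O) = (-121 + O)*0 = 0)
43109 - q(a(12)) = 43109 - 1*0 = 43109 + 0 = 43109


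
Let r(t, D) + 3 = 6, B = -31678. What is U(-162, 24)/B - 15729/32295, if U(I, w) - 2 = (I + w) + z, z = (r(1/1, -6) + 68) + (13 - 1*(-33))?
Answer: -165883219/341013670 ≈ -0.48644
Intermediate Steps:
r(t, D) = 3 (r(t, D) = -3 + 6 = 3)
z = 117 (z = (3 + 68) + (13 - 1*(-33)) = 71 + (13 + 33) = 71 + 46 = 117)
U(I, w) = 119 + I + w (U(I, w) = 2 + ((I + w) + 117) = 2 + (117 + I + w) = 119 + I + w)
U(-162, 24)/B - 15729/32295 = (119 - 162 + 24)/(-31678) - 15729/32295 = -19*(-1/31678) - 15729*1/32295 = 19/31678 - 5243/10765 = -165883219/341013670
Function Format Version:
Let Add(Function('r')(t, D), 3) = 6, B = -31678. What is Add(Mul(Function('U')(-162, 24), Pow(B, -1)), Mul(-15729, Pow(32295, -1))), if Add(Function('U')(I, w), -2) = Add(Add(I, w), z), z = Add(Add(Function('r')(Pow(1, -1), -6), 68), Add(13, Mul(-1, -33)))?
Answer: Rational(-165883219, 341013670) ≈ -0.48644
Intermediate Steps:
Function('r')(t, D) = 3 (Function('r')(t, D) = Add(-3, 6) = 3)
z = 117 (z = Add(Add(3, 68), Add(13, Mul(-1, -33))) = Add(71, Add(13, 33)) = Add(71, 46) = 117)
Function('U')(I, w) = Add(119, I, w) (Function('U')(I, w) = Add(2, Add(Add(I, w), 117)) = Add(2, Add(117, I, w)) = Add(119, I, w))
Add(Mul(Function('U')(-162, 24), Pow(B, -1)), Mul(-15729, Pow(32295, -1))) = Add(Mul(Add(119, -162, 24), Pow(-31678, -1)), Mul(-15729, Pow(32295, -1))) = Add(Mul(-19, Rational(-1, 31678)), Mul(-15729, Rational(1, 32295))) = Add(Rational(19, 31678), Rational(-5243, 10765)) = Rational(-165883219, 341013670)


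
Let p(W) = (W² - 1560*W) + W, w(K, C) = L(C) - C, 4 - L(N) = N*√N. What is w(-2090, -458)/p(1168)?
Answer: -231/228344 - 229*I*√458/228344 ≈ -0.0010116 - 0.021462*I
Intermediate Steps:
L(N) = 4 - N^(3/2) (L(N) = 4 - N*√N = 4 - N^(3/2))
w(K, C) = 4 - C - C^(3/2) (w(K, C) = (4 - C^(3/2)) - C = 4 - C - C^(3/2))
p(W) = W² - 1559*W
w(-2090, -458)/p(1168) = (4 - 1*(-458) - (-458)^(3/2))/((1168*(-1559 + 1168))) = (4 + 458 - (-458)*I*√458)/((1168*(-391))) = (4 + 458 + 458*I*√458)/(-456688) = (462 + 458*I*√458)*(-1/456688) = -231/228344 - 229*I*√458/228344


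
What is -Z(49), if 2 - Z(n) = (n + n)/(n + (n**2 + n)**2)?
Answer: -245000/122501 ≈ -2.0000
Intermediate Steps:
Z(n) = 2 - 2*n/(n + (n + n**2)**2) (Z(n) = 2 - (n + n)/(n + (n**2 + n)**2) = 2 - 2*n/(n + (n + n**2)**2))
-Z(49) = -2*49*(1 + 49)**2/(1 + 49*(1 + 49)**2) = -2*49*50**2/(1 + 49*50**2) = -2*49*2500/(1 + 49*2500) = -2*49*2500/(1 + 122500) = -2*49*2500/122501 = -1*245000/122501 = -245000/122501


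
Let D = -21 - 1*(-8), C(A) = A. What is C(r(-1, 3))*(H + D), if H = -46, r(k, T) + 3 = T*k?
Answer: 354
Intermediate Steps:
r(k, T) = -3 + T*k
D = -13 (D = -21 + 8 = -13)
C(r(-1, 3))*(H + D) = (-3 + 3*(-1))*(-46 - 13) = (-3 - 3)*(-59) = -6*(-59) = 354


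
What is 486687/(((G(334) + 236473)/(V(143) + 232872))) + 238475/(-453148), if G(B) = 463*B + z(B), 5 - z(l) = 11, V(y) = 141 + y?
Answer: 51420420241334681/177230261132 ≈ 2.9013e+5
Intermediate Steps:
z(l) = -6 (z(l) = 5 - 1*11 = 5 - 11 = -6)
G(B) = -6 + 463*B (G(B) = 463*B - 6 = -6 + 463*B)
486687/(((G(334) + 236473)/(V(143) + 232872))) + 238475/(-453148) = 486687/((((-6 + 463*334) + 236473)/((141 + 143) + 232872))) + 238475/(-453148) = 486687/((((-6 + 154642) + 236473)/(284 + 232872))) + 238475*(-1/453148) = 486687/(((154636 + 236473)/233156)) - 238475/453148 = 486687/((391109*(1/233156))) - 238475/453148 = 486687/(391109/233156) - 238475/453148 = 486687*(233156/391109) - 238475/453148 = 113473994172/391109 - 238475/453148 = 51420420241334681/177230261132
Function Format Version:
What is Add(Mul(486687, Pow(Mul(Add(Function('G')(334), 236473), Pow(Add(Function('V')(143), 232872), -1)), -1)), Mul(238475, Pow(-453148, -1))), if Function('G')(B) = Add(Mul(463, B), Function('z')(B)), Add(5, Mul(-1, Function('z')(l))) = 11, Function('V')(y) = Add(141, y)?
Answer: Rational(51420420241334681, 177230261132) ≈ 2.9013e+5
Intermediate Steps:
Function('z')(l) = -6 (Function('z')(l) = Add(5, Mul(-1, 11)) = Add(5, -11) = -6)
Function('G')(B) = Add(-6, Mul(463, B)) (Function('G')(B) = Add(Mul(463, B), -6) = Add(-6, Mul(463, B)))
Add(Mul(486687, Pow(Mul(Add(Function('G')(334), 236473), Pow(Add(Function('V')(143), 232872), -1)), -1)), Mul(238475, Pow(-453148, -1))) = Add(Mul(486687, Pow(Mul(Add(Add(-6, Mul(463, 334)), 236473), Pow(Add(Add(141, 143), 232872), -1)), -1)), Mul(238475, Pow(-453148, -1))) = Add(Mul(486687, Pow(Mul(Add(Add(-6, 154642), 236473), Pow(Add(284, 232872), -1)), -1)), Mul(238475, Rational(-1, 453148))) = Add(Mul(486687, Pow(Mul(Add(154636, 236473), Pow(233156, -1)), -1)), Rational(-238475, 453148)) = Add(Mul(486687, Pow(Mul(391109, Rational(1, 233156)), -1)), Rational(-238475, 453148)) = Add(Mul(486687, Pow(Rational(391109, 233156), -1)), Rational(-238475, 453148)) = Add(Mul(486687, Rational(233156, 391109)), Rational(-238475, 453148)) = Add(Rational(113473994172, 391109), Rational(-238475, 453148)) = Rational(51420420241334681, 177230261132)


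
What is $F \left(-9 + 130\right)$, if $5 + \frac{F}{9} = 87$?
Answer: $89298$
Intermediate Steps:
$F = 738$ ($F = -45 + 9 \cdot 87 = -45 + 783 = 738$)
$F \left(-9 + 130\right) = 738 \left(-9 + 130\right) = 738 \cdot 121 = 89298$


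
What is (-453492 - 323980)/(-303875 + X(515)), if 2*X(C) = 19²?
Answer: 1554944/607389 ≈ 2.5600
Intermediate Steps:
X(C) = 361/2 (X(C) = (½)*19² = (½)*361 = 361/2)
(-453492 - 323980)/(-303875 + X(515)) = (-453492 - 323980)/(-303875 + 361/2) = -777472/(-607389/2) = -777472*(-2/607389) = 1554944/607389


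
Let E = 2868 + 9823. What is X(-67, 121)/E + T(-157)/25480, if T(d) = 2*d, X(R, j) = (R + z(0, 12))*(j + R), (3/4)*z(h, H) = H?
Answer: -756703/3299660 ≈ -0.22933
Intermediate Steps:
z(h, H) = 4*H/3
X(R, j) = (16 + R)*(R + j) (X(R, j) = (R + (4/3)*12)*(j + R) = (R + 16)*(R + j) = (16 + R)*(R + j))
E = 12691
X(-67, 121)/E + T(-157)/25480 = ((-67)**2 + 16*(-67) + 16*121 - 67*121)/12691 + (2*(-157))/25480 = (4489 - 1072 + 1936 - 8107)*(1/12691) - 314*1/25480 = -2754*1/12691 - 157/12740 = -2754/12691 - 157/12740 = -756703/3299660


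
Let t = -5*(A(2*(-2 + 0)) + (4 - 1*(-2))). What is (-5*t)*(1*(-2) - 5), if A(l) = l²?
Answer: -3850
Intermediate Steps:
t = -110 (t = -5*((2*(-2 + 0))² + (4 - 1*(-2))) = -5*((2*(-2))² + (4 + 2)) = -5*((-4)² + 6) = -5*(16 + 6) = -5*22 = -110)
(-5*t)*(1*(-2) - 5) = (-5*(-110))*(1*(-2) - 5) = 550*(-2 - 5) = 550*(-7) = -3850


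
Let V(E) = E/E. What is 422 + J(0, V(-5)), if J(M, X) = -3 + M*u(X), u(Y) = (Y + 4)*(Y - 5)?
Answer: 419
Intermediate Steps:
u(Y) = (-5 + Y)*(4 + Y) (u(Y) = (4 + Y)*(-5 + Y) = (-5 + Y)*(4 + Y))
V(E) = 1
J(M, X) = -3 + M*(-20 + X² - X)
422 + J(0, V(-5)) = 422 + (-3 - 1*0*(20 + 1 - 1*1²)) = 422 + (-3 - 1*0*(20 + 1 - 1*1)) = 422 + (-3 - 1*0*(20 + 1 - 1)) = 422 + (-3 - 1*0*20) = 422 + (-3 + 0) = 422 - 3 = 419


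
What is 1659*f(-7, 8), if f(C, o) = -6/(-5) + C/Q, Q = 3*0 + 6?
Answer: 553/10 ≈ 55.300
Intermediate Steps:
Q = 6 (Q = 0 + 6 = 6)
f(C, o) = 6/5 + C/6 (f(C, o) = -6/(-5) + C/6 = -6*(-⅕) + C*(⅙) = 6/5 + C/6)
1659*f(-7, 8) = 1659*(6/5 + (⅙)*(-7)) = 1659*(6/5 - 7/6) = 1659*(1/30) = 553/10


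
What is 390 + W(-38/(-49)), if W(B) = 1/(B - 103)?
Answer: 1953461/5009 ≈ 389.99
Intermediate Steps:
W(B) = 1/(-103 + B)
390 + W(-38/(-49)) = 390 + 1/(-103 - 38/(-49)) = 390 + 1/(-103 - 38*(-1/49)) = 390 + 1/(-103 + 38/49) = 390 + 1/(-5009/49) = 390 - 49/5009 = 1953461/5009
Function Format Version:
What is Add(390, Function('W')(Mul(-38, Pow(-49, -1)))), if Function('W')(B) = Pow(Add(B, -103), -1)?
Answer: Rational(1953461, 5009) ≈ 389.99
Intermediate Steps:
Function('W')(B) = Pow(Add(-103, B), -1)
Add(390, Function('W')(Mul(-38, Pow(-49, -1)))) = Add(390, Pow(Add(-103, Mul(-38, Pow(-49, -1))), -1)) = Add(390, Pow(Add(-103, Mul(-38, Rational(-1, 49))), -1)) = Add(390, Pow(Add(-103, Rational(38, 49)), -1)) = Add(390, Pow(Rational(-5009, 49), -1)) = Add(390, Rational(-49, 5009)) = Rational(1953461, 5009)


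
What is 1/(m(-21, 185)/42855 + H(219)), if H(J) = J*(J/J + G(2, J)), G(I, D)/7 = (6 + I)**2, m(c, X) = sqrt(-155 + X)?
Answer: 12039326589285/1183839022850983333 - 2857*sqrt(30)/1183839022850983333 ≈ 1.0170e-5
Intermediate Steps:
G(I, D) = 7*(6 + I)**2
H(J) = 449*J (H(J) = J*(J/J + 7*(6 + 2)**2) = J*(1 + 7*8**2) = J*(1 + 7*64) = J*(1 + 448) = J*449 = 449*J)
1/(m(-21, 185)/42855 + H(219)) = 1/(sqrt(-155 + 185)/42855 + 449*219) = 1/(sqrt(30)*(1/42855) + 98331) = 1/(sqrt(30)/42855 + 98331) = 1/(98331 + sqrt(30)/42855)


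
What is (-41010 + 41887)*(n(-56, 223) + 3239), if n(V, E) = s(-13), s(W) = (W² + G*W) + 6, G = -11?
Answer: 3119489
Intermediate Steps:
s(W) = 6 + W² - 11*W (s(W) = (W² - 11*W) + 6 = 6 + W² - 11*W)
n(V, E) = 318 (n(V, E) = 6 + (-13)² - 11*(-13) = 6 + 169 + 143 = 318)
(-41010 + 41887)*(n(-56, 223) + 3239) = (-41010 + 41887)*(318 + 3239) = 877*3557 = 3119489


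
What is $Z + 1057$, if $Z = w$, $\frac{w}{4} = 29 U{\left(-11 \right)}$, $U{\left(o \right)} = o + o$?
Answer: $-1495$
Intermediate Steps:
$U{\left(o \right)} = 2 o$
$w = -2552$ ($w = 4 \cdot 29 \cdot 2 \left(-11\right) = 4 \cdot 29 \left(-22\right) = 4 \left(-638\right) = -2552$)
$Z = -2552$
$Z + 1057 = -2552 + 1057 = -1495$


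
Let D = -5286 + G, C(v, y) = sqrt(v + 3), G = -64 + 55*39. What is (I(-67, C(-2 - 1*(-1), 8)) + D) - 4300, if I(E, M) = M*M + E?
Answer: -7570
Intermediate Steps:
G = 2081 (G = -64 + 2145 = 2081)
C(v, y) = sqrt(3 + v)
I(E, M) = E + M**2 (I(E, M) = M**2 + E = E + M**2)
D = -3205 (D = -5286 + 2081 = -3205)
(I(-67, C(-2 - 1*(-1), 8)) + D) - 4300 = ((-67 + (sqrt(3 + (-2 - 1*(-1))))**2) - 3205) - 4300 = ((-67 + (sqrt(3 + (-2 + 1)))**2) - 3205) - 4300 = ((-67 + (sqrt(3 - 1))**2) - 3205) - 4300 = ((-67 + (sqrt(2))**2) - 3205) - 4300 = ((-67 + 2) - 3205) - 4300 = (-65 - 3205) - 4300 = -3270 - 4300 = -7570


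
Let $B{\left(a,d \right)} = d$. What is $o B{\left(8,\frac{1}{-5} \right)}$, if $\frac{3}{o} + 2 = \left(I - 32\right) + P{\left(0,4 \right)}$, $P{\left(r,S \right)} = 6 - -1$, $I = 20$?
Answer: $\frac{3}{35} \approx 0.085714$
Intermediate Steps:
$P{\left(r,S \right)} = 7$ ($P{\left(r,S \right)} = 6 + 1 = 7$)
$o = - \frac{3}{7}$ ($o = \frac{3}{-2 + \left(\left(20 - 32\right) + 7\right)} = \frac{3}{-2 + \left(-12 + 7\right)} = \frac{3}{-2 - 5} = \frac{3}{-7} = 3 \left(- \frac{1}{7}\right) = - \frac{3}{7} \approx -0.42857$)
$o B{\left(8,\frac{1}{-5} \right)} = - \frac{3}{7 \left(-5\right)} = \left(- \frac{3}{7}\right) \left(- \frac{1}{5}\right) = \frac{3}{35}$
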